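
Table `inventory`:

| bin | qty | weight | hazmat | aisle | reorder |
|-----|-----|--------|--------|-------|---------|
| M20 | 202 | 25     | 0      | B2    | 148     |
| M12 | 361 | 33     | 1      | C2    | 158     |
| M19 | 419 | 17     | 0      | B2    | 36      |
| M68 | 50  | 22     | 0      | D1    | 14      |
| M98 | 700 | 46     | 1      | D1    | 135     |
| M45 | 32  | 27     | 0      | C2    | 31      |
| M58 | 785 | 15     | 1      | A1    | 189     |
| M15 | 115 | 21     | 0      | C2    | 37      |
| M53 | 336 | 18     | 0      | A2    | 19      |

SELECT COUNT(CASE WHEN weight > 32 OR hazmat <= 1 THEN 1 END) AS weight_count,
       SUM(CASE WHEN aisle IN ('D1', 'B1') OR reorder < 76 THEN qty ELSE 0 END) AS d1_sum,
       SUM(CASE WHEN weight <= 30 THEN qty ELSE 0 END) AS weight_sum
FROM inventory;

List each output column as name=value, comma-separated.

weight_count=9, d1_sum=1652, weight_sum=1939

[weight_count: weight > 32 OR hazmat <= 1]
bin=M20: ✓ → 1
bin=M12: ✓ → 1
bin=M19: ✓ → 1
bin=M68: ✓ → 1
bin=M98: ✓ → 1
bin=M45: ✓ → 1
bin=M58: ✓ → 1
bin=M15: ✓ → 1
bin=M53: ✓ → 1
weight_count = COUNT(1, 1, 1, 1, 1, 1, 1, 1, 1) = 9
—
[d1_sum: aisle IN ('D1', 'B1') OR reorder < 76]
bin=M20: ✗
bin=M12: ✗
bin=M19: ✓ → 419
bin=M68: ✓ → 50
bin=M98: ✓ → 700
bin=M45: ✓ → 32
bin=M58: ✗
bin=M15: ✓ → 115
bin=M53: ✓ → 336
d1_sum = 419 + 50 + 700 + 32 + 115 + 336 = 1652
—
[weight_sum: weight <= 30]
bin=M20: ✓ → 202
bin=M12: ✗
bin=M19: ✓ → 419
bin=M68: ✓ → 50
bin=M98: ✗
bin=M45: ✓ → 32
bin=M58: ✓ → 785
bin=M15: ✓ → 115
bin=M53: ✓ → 336
weight_sum = 202 + 419 + 50 + 32 + 785 + 115 + 336 = 1939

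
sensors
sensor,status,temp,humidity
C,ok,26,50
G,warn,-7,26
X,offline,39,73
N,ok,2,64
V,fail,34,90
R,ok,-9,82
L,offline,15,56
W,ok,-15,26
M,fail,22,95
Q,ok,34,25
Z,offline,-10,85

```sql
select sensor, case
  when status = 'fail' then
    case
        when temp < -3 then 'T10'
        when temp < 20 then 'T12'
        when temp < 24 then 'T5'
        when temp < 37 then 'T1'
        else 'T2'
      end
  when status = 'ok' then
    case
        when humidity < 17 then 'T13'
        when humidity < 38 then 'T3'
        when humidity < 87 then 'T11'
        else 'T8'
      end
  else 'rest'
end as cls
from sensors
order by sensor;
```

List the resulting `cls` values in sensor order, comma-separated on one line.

sensor=C: status='ok' → inner[humidity < 87] → T11
sensor=G: status='warn' → outer ELSE → rest
sensor=L: status='offline' → outer ELSE → rest
sensor=M: status='fail' → inner[temp < 24] → T5
sensor=N: status='ok' → inner[humidity < 87] → T11
sensor=Q: status='ok' → inner[humidity < 38] → T3
sensor=R: status='ok' → inner[humidity < 87] → T11
sensor=V: status='fail' → inner[temp < 37] → T1
sensor=W: status='ok' → inner[humidity < 38] → T3
sensor=X: status='offline' → outer ELSE → rest
sensor=Z: status='offline' → outer ELSE → rest

T11, rest, rest, T5, T11, T3, T11, T1, T3, rest, rest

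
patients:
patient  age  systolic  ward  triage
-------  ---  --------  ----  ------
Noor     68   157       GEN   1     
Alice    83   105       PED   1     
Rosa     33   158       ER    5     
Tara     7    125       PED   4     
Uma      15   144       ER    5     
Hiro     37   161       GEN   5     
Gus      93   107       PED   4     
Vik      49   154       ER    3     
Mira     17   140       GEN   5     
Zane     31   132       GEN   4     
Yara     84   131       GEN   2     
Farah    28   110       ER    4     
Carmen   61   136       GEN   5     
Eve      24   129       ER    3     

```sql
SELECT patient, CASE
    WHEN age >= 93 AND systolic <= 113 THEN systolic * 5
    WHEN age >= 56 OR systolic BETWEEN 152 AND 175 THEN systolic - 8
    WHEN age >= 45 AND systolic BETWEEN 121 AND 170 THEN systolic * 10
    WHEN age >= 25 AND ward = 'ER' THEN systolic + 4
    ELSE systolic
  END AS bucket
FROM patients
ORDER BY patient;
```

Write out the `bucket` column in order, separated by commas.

97, 128, 129, 114, 535, 153, 140, 149, 150, 125, 144, 146, 123, 132

patient=Alice: age >= 56 OR systolic BETWEEN 152 AND 175 → 97
patient=Carmen: age >= 56 OR systolic BETWEEN 152 AND 175 → 128
patient=Eve: ELSE → 129
patient=Farah: age >= 25 AND ward = 'ER' → 114
patient=Gus: age >= 93 AND systolic <= 113 → 535
patient=Hiro: age >= 56 OR systolic BETWEEN 152 AND 175 → 153
patient=Mira: ELSE → 140
patient=Noor: age >= 56 OR systolic BETWEEN 152 AND 175 → 149
patient=Rosa: age >= 56 OR systolic BETWEEN 152 AND 175 → 150
patient=Tara: ELSE → 125
patient=Uma: ELSE → 144
patient=Vik: age >= 56 OR systolic BETWEEN 152 AND 175 → 146
patient=Yara: age >= 56 OR systolic BETWEEN 152 AND 175 → 123
patient=Zane: ELSE → 132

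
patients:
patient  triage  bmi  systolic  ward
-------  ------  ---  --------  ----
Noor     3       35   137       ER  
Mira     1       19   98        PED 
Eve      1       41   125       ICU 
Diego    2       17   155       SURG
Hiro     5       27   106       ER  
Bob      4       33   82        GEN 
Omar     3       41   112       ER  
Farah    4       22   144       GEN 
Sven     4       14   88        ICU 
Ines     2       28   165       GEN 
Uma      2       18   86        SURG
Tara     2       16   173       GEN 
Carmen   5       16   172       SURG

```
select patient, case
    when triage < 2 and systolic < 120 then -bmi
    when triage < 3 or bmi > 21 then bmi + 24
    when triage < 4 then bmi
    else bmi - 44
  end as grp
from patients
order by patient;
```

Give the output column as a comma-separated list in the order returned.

57, -28, 41, 65, 46, 51, 52, -19, 59, 65, -30, 40, 42

patient=Bob: triage < 3 or bmi > 21 → 57
patient=Carmen: ELSE → -28
patient=Diego: triage < 3 or bmi > 21 → 41
patient=Eve: triage < 3 or bmi > 21 → 65
patient=Farah: triage < 3 or bmi > 21 → 46
patient=Hiro: triage < 3 or bmi > 21 → 51
patient=Ines: triage < 3 or bmi > 21 → 52
patient=Mira: triage < 2 and systolic < 120 → -19
patient=Noor: triage < 3 or bmi > 21 → 59
patient=Omar: triage < 3 or bmi > 21 → 65
patient=Sven: ELSE → -30
patient=Tara: triage < 3 or bmi > 21 → 40
patient=Uma: triage < 3 or bmi > 21 → 42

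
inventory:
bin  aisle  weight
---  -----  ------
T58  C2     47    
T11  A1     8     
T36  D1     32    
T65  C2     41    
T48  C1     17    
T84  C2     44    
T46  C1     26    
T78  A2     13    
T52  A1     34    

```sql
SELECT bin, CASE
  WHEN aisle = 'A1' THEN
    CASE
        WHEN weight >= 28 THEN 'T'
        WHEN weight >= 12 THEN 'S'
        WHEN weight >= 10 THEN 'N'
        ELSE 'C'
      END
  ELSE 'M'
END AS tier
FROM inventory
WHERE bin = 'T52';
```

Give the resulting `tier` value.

bin = T52: aisle=A1, weight=34.
aisle='A1' → inner[weight >= 28] → T

T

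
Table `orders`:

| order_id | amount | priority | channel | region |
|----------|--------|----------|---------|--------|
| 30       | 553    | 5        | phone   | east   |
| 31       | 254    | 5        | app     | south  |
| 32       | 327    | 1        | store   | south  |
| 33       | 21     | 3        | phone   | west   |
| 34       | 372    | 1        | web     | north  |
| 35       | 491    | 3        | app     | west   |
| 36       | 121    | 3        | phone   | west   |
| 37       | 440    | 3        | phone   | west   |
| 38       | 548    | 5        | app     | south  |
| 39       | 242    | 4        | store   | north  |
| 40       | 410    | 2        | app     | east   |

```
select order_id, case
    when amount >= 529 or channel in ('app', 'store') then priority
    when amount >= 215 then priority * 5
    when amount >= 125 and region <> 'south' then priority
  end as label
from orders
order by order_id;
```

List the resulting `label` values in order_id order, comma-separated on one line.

5, 5, 1, NULL, 5, 3, NULL, 15, 5, 4, 2

order_id=30: amount >= 529 or channel in ('app', 'store') → 5
order_id=31: amount >= 529 or channel in ('app', 'store') → 5
order_id=32: amount >= 529 or channel in ('app', 'store') → 1
order_id=33: (no match → NULL) → NULL
order_id=34: amount >= 215 → 5
order_id=35: amount >= 529 or channel in ('app', 'store') → 3
order_id=36: (no match → NULL) → NULL
order_id=37: amount >= 215 → 15
order_id=38: amount >= 529 or channel in ('app', 'store') → 5
order_id=39: amount >= 529 or channel in ('app', 'store') → 4
order_id=40: amount >= 529 or channel in ('app', 'store') → 2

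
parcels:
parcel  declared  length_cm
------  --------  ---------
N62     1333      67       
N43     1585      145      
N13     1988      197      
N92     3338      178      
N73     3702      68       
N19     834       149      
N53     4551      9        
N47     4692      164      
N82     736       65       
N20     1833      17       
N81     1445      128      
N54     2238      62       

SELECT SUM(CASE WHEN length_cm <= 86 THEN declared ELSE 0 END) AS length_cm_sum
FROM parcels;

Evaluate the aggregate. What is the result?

parcel=N62: ✓ → 1333
parcel=N43: ✗
parcel=N13: ✗
parcel=N92: ✗
parcel=N73: ✓ → 3702
parcel=N19: ✗
parcel=N53: ✓ → 4551
parcel=N47: ✗
parcel=N82: ✓ → 736
parcel=N20: ✓ → 1833
parcel=N81: ✗
parcel=N54: ✓ → 2238
length_cm_sum = 1333 + 3702 + 4551 + 736 + 1833 + 2238 = 14393

14393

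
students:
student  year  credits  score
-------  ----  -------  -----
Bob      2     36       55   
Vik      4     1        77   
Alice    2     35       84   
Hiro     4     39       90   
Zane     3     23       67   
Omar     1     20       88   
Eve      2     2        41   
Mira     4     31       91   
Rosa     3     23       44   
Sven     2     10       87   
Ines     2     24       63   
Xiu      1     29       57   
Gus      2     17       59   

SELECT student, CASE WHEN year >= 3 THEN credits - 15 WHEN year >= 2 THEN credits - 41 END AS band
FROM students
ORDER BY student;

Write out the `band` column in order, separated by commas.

-6, -5, -39, -24, 24, -17, 16, NULL, 8, -31, -14, NULL, 8

student=Alice: year >= 2 → -6
student=Bob: year >= 2 → -5
student=Eve: year >= 2 → -39
student=Gus: year >= 2 → -24
student=Hiro: year >= 3 → 24
student=Ines: year >= 2 → -17
student=Mira: year >= 3 → 16
student=Omar: (no match → NULL) → NULL
student=Rosa: year >= 3 → 8
student=Sven: year >= 2 → -31
student=Vik: year >= 3 → -14
student=Xiu: (no match → NULL) → NULL
student=Zane: year >= 3 → 8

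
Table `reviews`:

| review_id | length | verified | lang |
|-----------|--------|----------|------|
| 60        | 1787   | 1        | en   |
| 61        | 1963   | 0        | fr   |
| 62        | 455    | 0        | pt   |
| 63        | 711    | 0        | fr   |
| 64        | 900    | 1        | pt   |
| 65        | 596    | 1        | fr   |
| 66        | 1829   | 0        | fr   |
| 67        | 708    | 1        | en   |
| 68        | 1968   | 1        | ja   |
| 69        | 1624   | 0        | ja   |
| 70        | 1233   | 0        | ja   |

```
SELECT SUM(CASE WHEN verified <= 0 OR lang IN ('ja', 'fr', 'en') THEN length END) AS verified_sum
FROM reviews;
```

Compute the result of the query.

review_id=60: ✓ → 1787
review_id=61: ✓ → 1963
review_id=62: ✓ → 455
review_id=63: ✓ → 711
review_id=64: ✗
review_id=65: ✓ → 596
review_id=66: ✓ → 1829
review_id=67: ✓ → 708
review_id=68: ✓ → 1968
review_id=69: ✓ → 1624
review_id=70: ✓ → 1233
verified_sum = 1787 + 1963 + 455 + 711 + 596 + 1829 + 708 + 1968 + 1624 + 1233 = 12874

12874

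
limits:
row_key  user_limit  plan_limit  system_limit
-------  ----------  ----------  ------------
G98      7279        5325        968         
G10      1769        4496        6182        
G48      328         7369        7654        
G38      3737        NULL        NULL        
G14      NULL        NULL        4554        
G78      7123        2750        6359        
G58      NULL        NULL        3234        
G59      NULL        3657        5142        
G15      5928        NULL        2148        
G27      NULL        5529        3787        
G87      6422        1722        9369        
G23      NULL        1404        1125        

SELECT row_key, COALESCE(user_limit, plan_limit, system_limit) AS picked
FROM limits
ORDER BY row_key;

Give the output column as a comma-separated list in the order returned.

1769, 4554, 5928, 1404, 5529, 3737, 328, 3234, 3657, 7123, 6422, 7279

row_key=G10: user_limit=1769 → 1769
row_key=G14: user_limit=NULL, plan_limit=NULL, system_limit=4554 → 4554
row_key=G15: user_limit=5928 → 5928
row_key=G23: user_limit=NULL, plan_limit=1404 → 1404
row_key=G27: user_limit=NULL, plan_limit=5529 → 5529
row_key=G38: user_limit=3737 → 3737
row_key=G48: user_limit=328 → 328
row_key=G58: user_limit=NULL, plan_limit=NULL, system_limit=3234 → 3234
row_key=G59: user_limit=NULL, plan_limit=3657 → 3657
row_key=G78: user_limit=7123 → 7123
row_key=G87: user_limit=6422 → 6422
row_key=G98: user_limit=7279 → 7279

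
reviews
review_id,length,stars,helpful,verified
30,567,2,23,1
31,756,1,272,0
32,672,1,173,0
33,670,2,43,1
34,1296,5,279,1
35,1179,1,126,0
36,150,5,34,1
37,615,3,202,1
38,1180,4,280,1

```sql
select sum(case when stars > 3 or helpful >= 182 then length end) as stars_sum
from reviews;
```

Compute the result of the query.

3997

review_id=30: ✗
review_id=31: ✓ → 756
review_id=32: ✗
review_id=33: ✗
review_id=34: ✓ → 1296
review_id=35: ✗
review_id=36: ✓ → 150
review_id=37: ✓ → 615
review_id=38: ✓ → 1180
stars_sum = 756 + 1296 + 150 + 615 + 1180 = 3997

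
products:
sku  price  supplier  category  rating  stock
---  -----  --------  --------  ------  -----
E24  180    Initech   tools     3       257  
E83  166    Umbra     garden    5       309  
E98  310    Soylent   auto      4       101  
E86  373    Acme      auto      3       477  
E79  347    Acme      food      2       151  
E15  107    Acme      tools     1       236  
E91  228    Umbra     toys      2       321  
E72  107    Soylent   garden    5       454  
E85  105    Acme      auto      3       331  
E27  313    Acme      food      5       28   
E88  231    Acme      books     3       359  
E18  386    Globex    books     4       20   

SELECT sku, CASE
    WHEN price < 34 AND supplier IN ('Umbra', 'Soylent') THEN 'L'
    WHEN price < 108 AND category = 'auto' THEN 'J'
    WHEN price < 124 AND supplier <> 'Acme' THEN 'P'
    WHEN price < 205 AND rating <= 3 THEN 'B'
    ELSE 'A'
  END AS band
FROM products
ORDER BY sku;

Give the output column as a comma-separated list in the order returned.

sku=E15: price < 205 AND rating <= 3 → B
sku=E18: ELSE → A
sku=E24: price < 205 AND rating <= 3 → B
sku=E27: ELSE → A
sku=E72: price < 124 AND supplier <> 'Acme' → P
sku=E79: ELSE → A
sku=E83: ELSE → A
sku=E85: price < 108 AND category = 'auto' → J
sku=E86: ELSE → A
sku=E88: ELSE → A
sku=E91: ELSE → A
sku=E98: ELSE → A

B, A, B, A, P, A, A, J, A, A, A, A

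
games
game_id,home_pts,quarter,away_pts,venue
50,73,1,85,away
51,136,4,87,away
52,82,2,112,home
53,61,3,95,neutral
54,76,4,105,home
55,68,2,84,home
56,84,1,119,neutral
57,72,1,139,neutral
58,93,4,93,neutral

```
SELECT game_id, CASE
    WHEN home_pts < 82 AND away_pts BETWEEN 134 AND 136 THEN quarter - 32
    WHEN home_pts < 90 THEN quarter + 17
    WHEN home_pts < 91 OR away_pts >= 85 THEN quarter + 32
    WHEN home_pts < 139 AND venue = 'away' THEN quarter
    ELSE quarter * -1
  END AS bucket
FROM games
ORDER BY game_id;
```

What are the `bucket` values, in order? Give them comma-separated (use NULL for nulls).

18, 36, 19, 20, 21, 19, 18, 18, 36

game_id=50: home_pts < 90 → 18
game_id=51: home_pts < 91 OR away_pts >= 85 → 36
game_id=52: home_pts < 90 → 19
game_id=53: home_pts < 90 → 20
game_id=54: home_pts < 90 → 21
game_id=55: home_pts < 90 → 19
game_id=56: home_pts < 90 → 18
game_id=57: home_pts < 90 → 18
game_id=58: home_pts < 91 OR away_pts >= 85 → 36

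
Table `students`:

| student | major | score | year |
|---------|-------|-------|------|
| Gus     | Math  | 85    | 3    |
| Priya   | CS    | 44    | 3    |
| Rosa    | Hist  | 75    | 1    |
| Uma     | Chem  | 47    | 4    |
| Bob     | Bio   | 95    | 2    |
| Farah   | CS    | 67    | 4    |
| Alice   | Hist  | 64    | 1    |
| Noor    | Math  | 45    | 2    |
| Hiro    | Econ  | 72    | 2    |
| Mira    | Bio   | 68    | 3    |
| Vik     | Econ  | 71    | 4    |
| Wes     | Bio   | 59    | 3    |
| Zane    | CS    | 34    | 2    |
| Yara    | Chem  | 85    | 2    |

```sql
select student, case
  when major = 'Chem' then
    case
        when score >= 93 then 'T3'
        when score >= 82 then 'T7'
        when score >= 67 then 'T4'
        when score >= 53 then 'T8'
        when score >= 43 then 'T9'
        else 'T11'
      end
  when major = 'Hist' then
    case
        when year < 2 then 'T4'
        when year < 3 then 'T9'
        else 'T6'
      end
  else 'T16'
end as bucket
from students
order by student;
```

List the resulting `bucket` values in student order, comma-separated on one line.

T4, T16, T16, T16, T16, T16, T16, T16, T4, T9, T16, T16, T7, T16

student=Alice: major='Hist' → inner[year < 2] → T4
student=Bob: major='Bio' → outer ELSE → T16
student=Farah: major='CS' → outer ELSE → T16
student=Gus: major='Math' → outer ELSE → T16
student=Hiro: major='Econ' → outer ELSE → T16
student=Mira: major='Bio' → outer ELSE → T16
student=Noor: major='Math' → outer ELSE → T16
student=Priya: major='CS' → outer ELSE → T16
student=Rosa: major='Hist' → inner[year < 2] → T4
student=Uma: major='Chem' → inner[score >= 43] → T9
student=Vik: major='Econ' → outer ELSE → T16
student=Wes: major='Bio' → outer ELSE → T16
student=Yara: major='Chem' → inner[score >= 82] → T7
student=Zane: major='CS' → outer ELSE → T16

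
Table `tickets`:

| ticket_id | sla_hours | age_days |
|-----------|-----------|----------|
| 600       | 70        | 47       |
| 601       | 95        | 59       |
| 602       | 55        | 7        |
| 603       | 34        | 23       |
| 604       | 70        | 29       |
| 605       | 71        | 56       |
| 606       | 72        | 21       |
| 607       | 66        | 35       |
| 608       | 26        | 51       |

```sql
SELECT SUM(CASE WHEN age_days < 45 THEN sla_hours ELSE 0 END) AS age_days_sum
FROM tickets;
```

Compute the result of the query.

ticket_id=600: ✗
ticket_id=601: ✗
ticket_id=602: ✓ → 55
ticket_id=603: ✓ → 34
ticket_id=604: ✓ → 70
ticket_id=605: ✗
ticket_id=606: ✓ → 72
ticket_id=607: ✓ → 66
ticket_id=608: ✗
age_days_sum = 55 + 34 + 70 + 72 + 66 = 297

297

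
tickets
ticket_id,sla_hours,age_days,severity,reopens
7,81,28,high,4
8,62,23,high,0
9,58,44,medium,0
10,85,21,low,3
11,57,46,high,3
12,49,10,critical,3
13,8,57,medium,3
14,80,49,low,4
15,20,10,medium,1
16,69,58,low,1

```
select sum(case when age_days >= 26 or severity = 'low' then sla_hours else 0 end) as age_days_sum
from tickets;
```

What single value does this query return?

ticket_id=7: ✓ → 81
ticket_id=8: ✗
ticket_id=9: ✓ → 58
ticket_id=10: ✓ → 85
ticket_id=11: ✓ → 57
ticket_id=12: ✗
ticket_id=13: ✓ → 8
ticket_id=14: ✓ → 80
ticket_id=15: ✗
ticket_id=16: ✓ → 69
age_days_sum = 81 + 58 + 85 + 57 + 8 + 80 + 69 = 438

438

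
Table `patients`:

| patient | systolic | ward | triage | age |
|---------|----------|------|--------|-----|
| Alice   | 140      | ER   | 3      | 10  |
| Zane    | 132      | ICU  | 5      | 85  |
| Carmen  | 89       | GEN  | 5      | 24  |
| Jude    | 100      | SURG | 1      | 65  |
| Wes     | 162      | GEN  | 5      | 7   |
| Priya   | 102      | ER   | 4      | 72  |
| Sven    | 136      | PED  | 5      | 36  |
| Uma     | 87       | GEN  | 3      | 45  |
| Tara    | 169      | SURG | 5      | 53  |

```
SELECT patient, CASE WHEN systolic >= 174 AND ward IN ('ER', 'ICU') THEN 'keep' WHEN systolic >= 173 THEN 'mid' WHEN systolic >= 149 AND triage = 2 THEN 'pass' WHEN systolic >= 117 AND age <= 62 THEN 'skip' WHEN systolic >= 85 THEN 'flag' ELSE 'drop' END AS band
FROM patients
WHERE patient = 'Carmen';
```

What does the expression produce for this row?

flag

patient = Carmen: systolic=89, ward=GEN, triage=5, age=24.
systolic >= 174 AND ward IN ('ER', 'ICU') → false
systolic >= 173 → false
systolic >= 149 AND triage = 2 → false
systolic >= 117 AND age <= 62 → false
systolic >= 85 → true → flag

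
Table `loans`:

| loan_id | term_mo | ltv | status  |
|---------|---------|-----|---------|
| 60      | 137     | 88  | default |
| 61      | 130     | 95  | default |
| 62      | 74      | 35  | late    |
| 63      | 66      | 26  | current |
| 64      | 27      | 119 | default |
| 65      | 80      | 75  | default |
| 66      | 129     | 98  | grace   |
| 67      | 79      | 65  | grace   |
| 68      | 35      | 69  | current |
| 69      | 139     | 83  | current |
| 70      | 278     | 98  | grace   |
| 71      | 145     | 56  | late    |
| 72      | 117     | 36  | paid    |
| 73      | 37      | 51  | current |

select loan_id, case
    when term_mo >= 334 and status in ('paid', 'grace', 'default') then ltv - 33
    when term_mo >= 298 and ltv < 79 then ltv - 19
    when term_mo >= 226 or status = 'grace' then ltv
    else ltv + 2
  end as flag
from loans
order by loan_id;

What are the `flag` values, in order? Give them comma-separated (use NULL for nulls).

loan_id=60: ELSE → 90
loan_id=61: ELSE → 97
loan_id=62: ELSE → 37
loan_id=63: ELSE → 28
loan_id=64: ELSE → 121
loan_id=65: ELSE → 77
loan_id=66: term_mo >= 226 or status = 'grace' → 98
loan_id=67: term_mo >= 226 or status = 'grace' → 65
loan_id=68: ELSE → 71
loan_id=69: ELSE → 85
loan_id=70: term_mo >= 226 or status = 'grace' → 98
loan_id=71: ELSE → 58
loan_id=72: ELSE → 38
loan_id=73: ELSE → 53

90, 97, 37, 28, 121, 77, 98, 65, 71, 85, 98, 58, 38, 53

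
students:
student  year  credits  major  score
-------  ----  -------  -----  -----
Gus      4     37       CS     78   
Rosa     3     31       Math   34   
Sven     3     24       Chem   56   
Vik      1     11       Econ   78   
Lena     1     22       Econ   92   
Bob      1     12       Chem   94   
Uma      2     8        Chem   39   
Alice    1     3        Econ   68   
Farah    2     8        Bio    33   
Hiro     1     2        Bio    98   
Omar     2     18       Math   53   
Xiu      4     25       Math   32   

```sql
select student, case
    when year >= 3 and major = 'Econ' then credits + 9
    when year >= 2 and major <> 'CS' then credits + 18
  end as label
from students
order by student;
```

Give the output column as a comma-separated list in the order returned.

student=Alice: (no match → NULL) → NULL
student=Bob: (no match → NULL) → NULL
student=Farah: year >= 2 and major <> 'CS' → 26
student=Gus: (no match → NULL) → NULL
student=Hiro: (no match → NULL) → NULL
student=Lena: (no match → NULL) → NULL
student=Omar: year >= 2 and major <> 'CS' → 36
student=Rosa: year >= 2 and major <> 'CS' → 49
student=Sven: year >= 2 and major <> 'CS' → 42
student=Uma: year >= 2 and major <> 'CS' → 26
student=Vik: (no match → NULL) → NULL
student=Xiu: year >= 2 and major <> 'CS' → 43

NULL, NULL, 26, NULL, NULL, NULL, 36, 49, 42, 26, NULL, 43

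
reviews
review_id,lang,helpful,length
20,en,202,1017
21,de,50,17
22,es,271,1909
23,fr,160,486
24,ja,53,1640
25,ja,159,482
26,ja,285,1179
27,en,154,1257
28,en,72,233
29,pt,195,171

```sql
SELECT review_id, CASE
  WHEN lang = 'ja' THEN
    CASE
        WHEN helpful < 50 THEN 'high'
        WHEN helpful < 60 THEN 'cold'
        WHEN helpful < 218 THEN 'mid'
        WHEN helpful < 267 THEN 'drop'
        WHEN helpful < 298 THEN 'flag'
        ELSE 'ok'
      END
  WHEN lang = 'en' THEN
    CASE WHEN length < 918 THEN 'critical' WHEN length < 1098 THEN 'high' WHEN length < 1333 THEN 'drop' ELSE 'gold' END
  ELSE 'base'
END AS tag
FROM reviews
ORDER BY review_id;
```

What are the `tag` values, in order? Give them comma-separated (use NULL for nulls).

high, base, base, base, cold, mid, flag, drop, critical, base

review_id=20: lang='en' → inner[length < 1098] → high
review_id=21: lang='de' → outer ELSE → base
review_id=22: lang='es' → outer ELSE → base
review_id=23: lang='fr' → outer ELSE → base
review_id=24: lang='ja' → inner[helpful < 60] → cold
review_id=25: lang='ja' → inner[helpful < 218] → mid
review_id=26: lang='ja' → inner[helpful < 298] → flag
review_id=27: lang='en' → inner[length < 1333] → drop
review_id=28: lang='en' → inner[length < 918] → critical
review_id=29: lang='pt' → outer ELSE → base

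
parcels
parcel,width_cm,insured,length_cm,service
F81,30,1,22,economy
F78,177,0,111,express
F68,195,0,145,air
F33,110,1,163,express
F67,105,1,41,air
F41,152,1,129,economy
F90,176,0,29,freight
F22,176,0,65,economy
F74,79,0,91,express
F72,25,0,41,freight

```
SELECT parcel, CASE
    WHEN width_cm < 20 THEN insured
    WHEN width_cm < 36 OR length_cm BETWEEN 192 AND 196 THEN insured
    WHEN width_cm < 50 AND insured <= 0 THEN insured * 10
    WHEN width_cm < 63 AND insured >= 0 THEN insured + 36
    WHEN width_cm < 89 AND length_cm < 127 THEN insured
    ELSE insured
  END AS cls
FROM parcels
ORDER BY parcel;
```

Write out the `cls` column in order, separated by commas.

0, 1, 1, 1, 0, 0, 0, 0, 1, 0

parcel=F22: ELSE → 0
parcel=F33: ELSE → 1
parcel=F41: ELSE → 1
parcel=F67: ELSE → 1
parcel=F68: ELSE → 0
parcel=F72: width_cm < 36 OR length_cm BETWEEN 192 AND 196 → 0
parcel=F74: width_cm < 89 AND length_cm < 127 → 0
parcel=F78: ELSE → 0
parcel=F81: width_cm < 36 OR length_cm BETWEEN 192 AND 196 → 1
parcel=F90: ELSE → 0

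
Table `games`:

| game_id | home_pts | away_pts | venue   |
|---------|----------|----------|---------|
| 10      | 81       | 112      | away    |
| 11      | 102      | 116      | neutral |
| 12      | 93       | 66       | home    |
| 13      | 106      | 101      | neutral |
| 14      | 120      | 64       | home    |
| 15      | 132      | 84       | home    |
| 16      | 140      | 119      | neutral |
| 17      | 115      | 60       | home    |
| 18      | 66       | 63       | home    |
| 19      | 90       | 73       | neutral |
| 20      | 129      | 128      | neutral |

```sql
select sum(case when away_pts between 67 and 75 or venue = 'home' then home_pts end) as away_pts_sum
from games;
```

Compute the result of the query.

game_id=10: ✗
game_id=11: ✗
game_id=12: ✓ → 93
game_id=13: ✗
game_id=14: ✓ → 120
game_id=15: ✓ → 132
game_id=16: ✗
game_id=17: ✓ → 115
game_id=18: ✓ → 66
game_id=19: ✓ → 90
game_id=20: ✗
away_pts_sum = 93 + 120 + 132 + 115 + 66 + 90 = 616

616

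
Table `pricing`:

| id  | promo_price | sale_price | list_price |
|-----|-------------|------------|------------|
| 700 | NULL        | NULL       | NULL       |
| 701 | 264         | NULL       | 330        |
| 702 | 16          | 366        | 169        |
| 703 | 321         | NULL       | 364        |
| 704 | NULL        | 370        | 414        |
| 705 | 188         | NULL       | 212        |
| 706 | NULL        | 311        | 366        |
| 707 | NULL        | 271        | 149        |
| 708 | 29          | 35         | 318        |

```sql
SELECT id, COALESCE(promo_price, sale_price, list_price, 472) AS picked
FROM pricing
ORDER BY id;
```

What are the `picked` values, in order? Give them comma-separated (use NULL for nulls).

472, 264, 16, 321, 370, 188, 311, 271, 29

id=700: promo_price=NULL, sale_price=NULL, list_price=NULL, → literal 472 → 472
id=701: promo_price=264 → 264
id=702: promo_price=16 → 16
id=703: promo_price=321 → 321
id=704: promo_price=NULL, sale_price=370 → 370
id=705: promo_price=188 → 188
id=706: promo_price=NULL, sale_price=311 → 311
id=707: promo_price=NULL, sale_price=271 → 271
id=708: promo_price=29 → 29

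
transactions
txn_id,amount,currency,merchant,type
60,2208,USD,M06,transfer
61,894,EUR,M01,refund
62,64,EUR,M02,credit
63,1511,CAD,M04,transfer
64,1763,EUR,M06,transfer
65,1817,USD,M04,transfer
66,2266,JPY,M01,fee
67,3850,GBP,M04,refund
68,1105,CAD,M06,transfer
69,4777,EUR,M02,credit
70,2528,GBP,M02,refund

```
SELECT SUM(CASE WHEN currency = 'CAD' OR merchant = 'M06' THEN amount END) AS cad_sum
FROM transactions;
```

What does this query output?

txn_id=60: ✓ → 2208
txn_id=61: ✗
txn_id=62: ✗
txn_id=63: ✓ → 1511
txn_id=64: ✓ → 1763
txn_id=65: ✗
txn_id=66: ✗
txn_id=67: ✗
txn_id=68: ✓ → 1105
txn_id=69: ✗
txn_id=70: ✗
cad_sum = 2208 + 1511 + 1763 + 1105 = 6587

6587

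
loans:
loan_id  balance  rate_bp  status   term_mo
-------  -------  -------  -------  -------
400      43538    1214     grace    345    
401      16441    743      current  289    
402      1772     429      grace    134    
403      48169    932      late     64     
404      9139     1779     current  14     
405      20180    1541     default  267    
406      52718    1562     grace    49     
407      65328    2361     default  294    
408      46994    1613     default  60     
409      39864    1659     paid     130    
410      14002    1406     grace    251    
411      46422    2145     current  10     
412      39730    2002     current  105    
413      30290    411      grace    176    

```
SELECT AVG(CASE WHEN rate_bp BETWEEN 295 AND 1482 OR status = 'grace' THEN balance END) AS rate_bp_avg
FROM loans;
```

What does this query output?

loan_id=400: ✓ → 43538
loan_id=401: ✓ → 16441
loan_id=402: ✓ → 1772
loan_id=403: ✓ → 48169
loan_id=404: ✗
loan_id=405: ✗
loan_id=406: ✓ → 52718
loan_id=407: ✗
loan_id=408: ✗
loan_id=409: ✗
loan_id=410: ✓ → 14002
loan_id=411: ✗
loan_id=412: ✗
loan_id=413: ✓ → 30290
rate_bp_avg = (43538 + 16441 + 1772 + 48169 + 52718 + 14002 + 30290) / 7 = 29561.4285714286

29561.4285714286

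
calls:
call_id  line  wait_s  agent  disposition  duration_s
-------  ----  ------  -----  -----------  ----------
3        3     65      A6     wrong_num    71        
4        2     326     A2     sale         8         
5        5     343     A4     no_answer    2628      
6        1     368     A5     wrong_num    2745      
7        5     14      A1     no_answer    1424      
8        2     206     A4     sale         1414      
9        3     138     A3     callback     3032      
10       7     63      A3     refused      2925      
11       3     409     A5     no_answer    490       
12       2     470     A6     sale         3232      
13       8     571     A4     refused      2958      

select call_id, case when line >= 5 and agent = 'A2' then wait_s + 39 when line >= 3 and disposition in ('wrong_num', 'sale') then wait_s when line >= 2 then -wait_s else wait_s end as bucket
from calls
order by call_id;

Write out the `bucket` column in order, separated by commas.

call_id=3: line >= 3 and disposition in ('wrong_num', 'sale') → 65
call_id=4: line >= 2 → -326
call_id=5: line >= 2 → -343
call_id=6: ELSE → 368
call_id=7: line >= 2 → -14
call_id=8: line >= 2 → -206
call_id=9: line >= 2 → -138
call_id=10: line >= 2 → -63
call_id=11: line >= 2 → -409
call_id=12: line >= 2 → -470
call_id=13: line >= 2 → -571

65, -326, -343, 368, -14, -206, -138, -63, -409, -470, -571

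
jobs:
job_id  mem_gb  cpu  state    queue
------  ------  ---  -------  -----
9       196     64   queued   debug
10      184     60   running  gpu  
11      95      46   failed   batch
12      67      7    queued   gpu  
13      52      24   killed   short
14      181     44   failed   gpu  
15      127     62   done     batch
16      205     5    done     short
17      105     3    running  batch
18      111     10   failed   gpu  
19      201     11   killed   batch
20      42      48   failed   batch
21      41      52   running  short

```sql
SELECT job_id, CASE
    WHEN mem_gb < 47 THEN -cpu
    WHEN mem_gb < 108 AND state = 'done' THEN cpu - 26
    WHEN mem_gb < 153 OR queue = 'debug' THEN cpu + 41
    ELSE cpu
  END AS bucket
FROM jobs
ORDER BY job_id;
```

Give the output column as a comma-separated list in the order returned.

job_id=9: mem_gb < 153 OR queue = 'debug' → 105
job_id=10: ELSE → 60
job_id=11: mem_gb < 153 OR queue = 'debug' → 87
job_id=12: mem_gb < 153 OR queue = 'debug' → 48
job_id=13: mem_gb < 153 OR queue = 'debug' → 65
job_id=14: ELSE → 44
job_id=15: mem_gb < 153 OR queue = 'debug' → 103
job_id=16: ELSE → 5
job_id=17: mem_gb < 153 OR queue = 'debug' → 44
job_id=18: mem_gb < 153 OR queue = 'debug' → 51
job_id=19: ELSE → 11
job_id=20: mem_gb < 47 → -48
job_id=21: mem_gb < 47 → -52

105, 60, 87, 48, 65, 44, 103, 5, 44, 51, 11, -48, -52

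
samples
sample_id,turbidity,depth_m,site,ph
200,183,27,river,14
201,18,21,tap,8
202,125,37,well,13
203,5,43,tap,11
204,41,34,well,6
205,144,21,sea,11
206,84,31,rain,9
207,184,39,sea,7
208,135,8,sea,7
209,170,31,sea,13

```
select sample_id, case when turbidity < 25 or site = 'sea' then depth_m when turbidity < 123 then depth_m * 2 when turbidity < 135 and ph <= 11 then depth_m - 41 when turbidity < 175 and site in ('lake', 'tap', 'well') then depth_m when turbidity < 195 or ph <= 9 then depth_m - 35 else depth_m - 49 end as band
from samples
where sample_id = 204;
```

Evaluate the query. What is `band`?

sample_id = 204: turbidity=41, depth_m=34, site=well, ph=6.
turbidity < 25 or site = 'sea' → false
turbidity < 123 → true → 68

68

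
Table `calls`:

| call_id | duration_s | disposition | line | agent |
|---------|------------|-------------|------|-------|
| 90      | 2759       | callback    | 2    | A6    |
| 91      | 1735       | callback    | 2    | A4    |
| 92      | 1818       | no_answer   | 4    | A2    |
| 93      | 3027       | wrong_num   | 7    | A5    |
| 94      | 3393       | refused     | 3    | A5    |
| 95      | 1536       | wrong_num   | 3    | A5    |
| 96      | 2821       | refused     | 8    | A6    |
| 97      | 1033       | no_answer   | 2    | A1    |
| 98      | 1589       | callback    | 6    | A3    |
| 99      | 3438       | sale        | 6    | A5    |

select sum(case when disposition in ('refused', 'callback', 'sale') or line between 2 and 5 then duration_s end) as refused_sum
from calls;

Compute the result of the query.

call_id=90: ✓ → 2759
call_id=91: ✓ → 1735
call_id=92: ✓ → 1818
call_id=93: ✗
call_id=94: ✓ → 3393
call_id=95: ✓ → 1536
call_id=96: ✓ → 2821
call_id=97: ✓ → 1033
call_id=98: ✓ → 1589
call_id=99: ✓ → 3438
refused_sum = 2759 + 1735 + 1818 + 3393 + 1536 + 2821 + 1033 + 1589 + 3438 = 20122

20122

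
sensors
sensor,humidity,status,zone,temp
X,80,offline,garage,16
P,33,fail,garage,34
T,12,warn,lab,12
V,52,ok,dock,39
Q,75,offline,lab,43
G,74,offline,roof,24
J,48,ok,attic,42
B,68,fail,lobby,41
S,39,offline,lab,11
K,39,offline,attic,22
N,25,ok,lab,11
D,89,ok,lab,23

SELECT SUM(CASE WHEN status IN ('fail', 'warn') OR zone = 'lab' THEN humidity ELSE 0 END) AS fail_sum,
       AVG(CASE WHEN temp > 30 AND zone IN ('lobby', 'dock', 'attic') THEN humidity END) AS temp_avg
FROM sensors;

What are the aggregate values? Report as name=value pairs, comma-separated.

[fail_sum: status IN ('fail', 'warn') OR zone = 'lab']
sensor=X: ✗
sensor=P: ✓ → 33
sensor=T: ✓ → 12
sensor=V: ✗
sensor=Q: ✓ → 75
sensor=G: ✗
sensor=J: ✗
sensor=B: ✓ → 68
sensor=S: ✓ → 39
sensor=K: ✗
sensor=N: ✓ → 25
sensor=D: ✓ → 89
fail_sum = 33 + 12 + 75 + 68 + 39 + 25 + 89 = 341
—
[temp_avg: temp > 30 AND zone IN ('lobby', 'dock', 'attic')]
sensor=X: ✗
sensor=P: ✗
sensor=T: ✗
sensor=V: ✓ → 52
sensor=Q: ✗
sensor=G: ✗
sensor=J: ✓ → 48
sensor=B: ✓ → 68
sensor=S: ✗
sensor=K: ✗
sensor=N: ✗
sensor=D: ✗
temp_avg = (52 + 48 + 68) / 3 = 56

fail_sum=341, temp_avg=56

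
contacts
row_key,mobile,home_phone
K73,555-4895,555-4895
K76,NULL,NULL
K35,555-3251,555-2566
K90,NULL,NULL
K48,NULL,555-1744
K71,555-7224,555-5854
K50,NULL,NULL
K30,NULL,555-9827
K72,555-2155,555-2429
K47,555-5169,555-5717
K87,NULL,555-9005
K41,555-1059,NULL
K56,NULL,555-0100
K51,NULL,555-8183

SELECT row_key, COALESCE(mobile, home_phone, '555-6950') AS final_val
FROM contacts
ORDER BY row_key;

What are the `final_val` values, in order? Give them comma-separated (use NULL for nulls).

row_key=K30: mobile=NULL, home_phone=555-9827 → 555-9827
row_key=K35: mobile=555-3251 → 555-3251
row_key=K41: mobile=555-1059 → 555-1059
row_key=K47: mobile=555-5169 → 555-5169
row_key=K48: mobile=NULL, home_phone=555-1744 → 555-1744
row_key=K50: mobile=NULL, home_phone=NULL, → literal 555-6950 → 555-6950
row_key=K51: mobile=NULL, home_phone=555-8183 → 555-8183
row_key=K56: mobile=NULL, home_phone=555-0100 → 555-0100
row_key=K71: mobile=555-7224 → 555-7224
row_key=K72: mobile=555-2155 → 555-2155
row_key=K73: mobile=555-4895 → 555-4895
row_key=K76: mobile=NULL, home_phone=NULL, → literal 555-6950 → 555-6950
row_key=K87: mobile=NULL, home_phone=555-9005 → 555-9005
row_key=K90: mobile=NULL, home_phone=NULL, → literal 555-6950 → 555-6950

555-9827, 555-3251, 555-1059, 555-5169, 555-1744, 555-6950, 555-8183, 555-0100, 555-7224, 555-2155, 555-4895, 555-6950, 555-9005, 555-6950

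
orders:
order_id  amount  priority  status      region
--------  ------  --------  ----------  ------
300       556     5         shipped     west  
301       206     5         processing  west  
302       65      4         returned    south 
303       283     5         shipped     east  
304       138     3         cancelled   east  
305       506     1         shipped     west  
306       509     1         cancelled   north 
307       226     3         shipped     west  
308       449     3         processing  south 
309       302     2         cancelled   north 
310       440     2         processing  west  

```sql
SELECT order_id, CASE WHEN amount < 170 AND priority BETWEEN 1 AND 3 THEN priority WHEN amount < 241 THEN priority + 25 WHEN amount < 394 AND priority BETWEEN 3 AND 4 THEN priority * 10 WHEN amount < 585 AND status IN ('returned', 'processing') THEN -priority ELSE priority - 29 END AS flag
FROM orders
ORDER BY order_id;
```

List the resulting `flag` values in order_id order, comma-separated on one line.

order_id=300: ELSE → -24
order_id=301: amount < 241 → 30
order_id=302: amount < 241 → 29
order_id=303: ELSE → -24
order_id=304: amount < 170 AND priority BETWEEN 1 AND 3 → 3
order_id=305: ELSE → -28
order_id=306: ELSE → -28
order_id=307: amount < 241 → 28
order_id=308: amount < 585 AND status IN ('returned', 'processing') → -3
order_id=309: ELSE → -27
order_id=310: amount < 585 AND status IN ('returned', 'processing') → -2

-24, 30, 29, -24, 3, -28, -28, 28, -3, -27, -2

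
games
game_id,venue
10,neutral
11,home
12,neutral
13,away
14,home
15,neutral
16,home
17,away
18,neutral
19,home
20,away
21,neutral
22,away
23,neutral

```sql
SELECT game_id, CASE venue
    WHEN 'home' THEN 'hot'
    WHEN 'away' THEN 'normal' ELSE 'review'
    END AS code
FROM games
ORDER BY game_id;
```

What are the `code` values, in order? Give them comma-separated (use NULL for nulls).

game_id=10: ELSE → review
game_id=11: venue='home' → hot
game_id=12: ELSE → review
game_id=13: venue='away' → normal
game_id=14: venue='home' → hot
game_id=15: ELSE → review
game_id=16: venue='home' → hot
game_id=17: venue='away' → normal
game_id=18: ELSE → review
game_id=19: venue='home' → hot
game_id=20: venue='away' → normal
game_id=21: ELSE → review
game_id=22: venue='away' → normal
game_id=23: ELSE → review

review, hot, review, normal, hot, review, hot, normal, review, hot, normal, review, normal, review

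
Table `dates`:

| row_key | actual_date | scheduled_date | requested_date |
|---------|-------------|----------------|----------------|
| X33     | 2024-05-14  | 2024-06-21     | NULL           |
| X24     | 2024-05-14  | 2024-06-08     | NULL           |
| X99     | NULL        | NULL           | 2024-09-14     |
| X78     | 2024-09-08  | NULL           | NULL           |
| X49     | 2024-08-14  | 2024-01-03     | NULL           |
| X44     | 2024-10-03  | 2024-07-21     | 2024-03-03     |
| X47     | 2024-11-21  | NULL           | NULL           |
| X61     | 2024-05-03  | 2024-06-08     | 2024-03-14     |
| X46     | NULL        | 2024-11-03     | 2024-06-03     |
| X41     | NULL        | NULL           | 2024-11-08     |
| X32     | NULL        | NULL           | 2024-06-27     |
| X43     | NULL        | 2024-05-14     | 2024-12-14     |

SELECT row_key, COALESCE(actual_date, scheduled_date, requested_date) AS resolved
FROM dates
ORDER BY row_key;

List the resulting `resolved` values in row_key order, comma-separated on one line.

2024-05-14, 2024-06-27, 2024-05-14, 2024-11-08, 2024-05-14, 2024-10-03, 2024-11-03, 2024-11-21, 2024-08-14, 2024-05-03, 2024-09-08, 2024-09-14

row_key=X24: actual_date=2024-05-14 → 2024-05-14
row_key=X32: actual_date=NULL, scheduled_date=NULL, requested_date=2024-06-27 → 2024-06-27
row_key=X33: actual_date=2024-05-14 → 2024-05-14
row_key=X41: actual_date=NULL, scheduled_date=NULL, requested_date=2024-11-08 → 2024-11-08
row_key=X43: actual_date=NULL, scheduled_date=2024-05-14 → 2024-05-14
row_key=X44: actual_date=2024-10-03 → 2024-10-03
row_key=X46: actual_date=NULL, scheduled_date=2024-11-03 → 2024-11-03
row_key=X47: actual_date=2024-11-21 → 2024-11-21
row_key=X49: actual_date=2024-08-14 → 2024-08-14
row_key=X61: actual_date=2024-05-03 → 2024-05-03
row_key=X78: actual_date=2024-09-08 → 2024-09-08
row_key=X99: actual_date=NULL, scheduled_date=NULL, requested_date=2024-09-14 → 2024-09-14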